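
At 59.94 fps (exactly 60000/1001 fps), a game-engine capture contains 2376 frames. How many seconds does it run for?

Running time = 2376 / (60000/1001) = 39.6396 s.

39.6396 seconds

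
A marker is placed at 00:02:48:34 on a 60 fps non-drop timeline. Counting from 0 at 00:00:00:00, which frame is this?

frame 10114

Total seconds to the label: (0 × 3600 + 2 × 60 + 48) = 168.
Frame index = 168 × 60 + 34 = 10114.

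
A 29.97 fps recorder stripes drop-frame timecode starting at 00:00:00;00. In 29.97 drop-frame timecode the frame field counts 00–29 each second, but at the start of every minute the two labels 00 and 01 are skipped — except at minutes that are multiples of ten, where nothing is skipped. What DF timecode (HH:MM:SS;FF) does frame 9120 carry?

00:05:04;10

Each 10-minute DF block holds 10 × 60 × 30 − 9 × 2 = 17982 frames. 9120 ÷ 17982 → 0 full blocks, remainder 9120.
Within the partial block the first minute is 1800 frames and each further minute 1798, so 5 further minute boundaries passed. Total skipped labels = 18 × 0 + 2 × 5 = 10.
Non-drop label index = 9120 + 10 = 9130; at 30 labels/s that is 00:05:04:10, i.e. DF 00:05:04;10.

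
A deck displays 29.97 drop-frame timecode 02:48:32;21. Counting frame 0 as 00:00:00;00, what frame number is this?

303077

Complete 10-minute blocks: 16, each 17982 frames → 287712.
Remaining 8 whole minutes in the current block: 1800 + 7 × 1798 = 14386 frames.
Within the current minute: 32 × 30 + 21 − 2 = 979 (labels ;00/;01 skipped at this minute). Total = 287712 + 14386 + 979 = 303077.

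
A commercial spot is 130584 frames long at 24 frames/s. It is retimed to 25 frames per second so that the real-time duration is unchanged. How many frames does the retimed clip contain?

Target frames = source frames × (target rate / source rate) = 130584 × (25)/(24) = 130584 × 25/24 = 136025.

136025 frames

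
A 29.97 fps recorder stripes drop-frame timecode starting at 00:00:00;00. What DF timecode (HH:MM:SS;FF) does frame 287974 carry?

Each 10-minute DF block holds 10 × 60 × 30 − 9 × 2 = 17982 frames. 287974 ÷ 17982 → 16 full blocks, remainder 262.
Within the partial block the first minute is 1800 frames and each further minute 1798, so 0 further minute boundaries passed. Total skipped labels = 18 × 16 + 2 × 0 = 288.
Non-drop label index = 287974 + 288 = 288262; at 30 labels/s that is 02:40:08:22, i.e. DF 02:40:08;22.

02:40:08;22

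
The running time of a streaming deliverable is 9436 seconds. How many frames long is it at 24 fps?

Frames = 9436 × 24 = 226464.

226464 frames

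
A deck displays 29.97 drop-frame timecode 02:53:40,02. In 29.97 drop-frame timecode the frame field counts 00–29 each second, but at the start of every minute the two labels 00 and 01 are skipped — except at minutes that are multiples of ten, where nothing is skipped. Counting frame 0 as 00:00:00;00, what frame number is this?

312290

Complete 10-minute blocks: 17, each 17982 frames → 305694.
Remaining 3 whole minutes in the current block: 1800 + 2 × 1798 = 5396 frames.
Within the current minute: 40 × 30 + 2 − 2 = 1200 (labels ;00/;01 skipped at this minute). Total = 305694 + 5396 + 1200 = 312290.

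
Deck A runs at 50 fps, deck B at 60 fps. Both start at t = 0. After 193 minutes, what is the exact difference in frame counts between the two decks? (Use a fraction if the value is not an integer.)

115800 frames

193 min = 11580 s.
A emits 50 × 11580 = 579000 frames; B emits 60 × 11580 = 694800.
Difference = 115800 frames; B is ahead of A.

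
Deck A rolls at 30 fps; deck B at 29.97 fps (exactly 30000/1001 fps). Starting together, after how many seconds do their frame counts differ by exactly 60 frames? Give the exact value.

2002 seconds

The gap grows by |30000/1001 − 30| = 30/1001 frames per second.
Time for a 60-frame gap: 60 ÷ (30/1001) = 2002 s.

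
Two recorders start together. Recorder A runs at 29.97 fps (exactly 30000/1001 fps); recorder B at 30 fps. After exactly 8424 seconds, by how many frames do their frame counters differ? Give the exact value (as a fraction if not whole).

19440/77 frames

A emits 30000/1001 × 8424 = 19440000/77 frames; B emits 30 × 8424 = 252720.
Difference = 19440/77 frames (≈ 252.4675); B is ahead of A.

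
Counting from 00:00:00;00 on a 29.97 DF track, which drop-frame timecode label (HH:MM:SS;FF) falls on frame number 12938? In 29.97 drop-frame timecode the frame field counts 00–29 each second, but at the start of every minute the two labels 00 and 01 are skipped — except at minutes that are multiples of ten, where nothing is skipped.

00:07:11;22

Ten DF minutes hold 17982 frames, so frame 12938 lies in block 0 (frames 0–17981) with 12938 frames into that block.
The block's first minute is 1800 frames and the rest 1798 each; 12938 frames reaches minute 7, so 0 × 18 + 7 × 2 = 14 labels have been skipped so far.
Adding those back, label number 12938 + 14 = 12952 at 30 labels/s is 431 s + 22 f = 0 h 7 min 11 s frame 22, i.e. 00:07:11;22.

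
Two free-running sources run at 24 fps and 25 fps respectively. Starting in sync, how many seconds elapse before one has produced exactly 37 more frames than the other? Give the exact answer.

37 seconds

The gap grows by |25 − 24| = 1 frame per second.
Time for a 37-frame gap: 37 ÷ (1) = 37 s.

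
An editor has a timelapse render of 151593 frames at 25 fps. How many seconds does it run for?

Running time = 151593 / (25) = 6063.72 s.

6063.72 seconds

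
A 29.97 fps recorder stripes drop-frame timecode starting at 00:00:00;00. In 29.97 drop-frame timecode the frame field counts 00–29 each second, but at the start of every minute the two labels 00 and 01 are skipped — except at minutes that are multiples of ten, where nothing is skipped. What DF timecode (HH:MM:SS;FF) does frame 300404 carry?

Each 10-minute DF block holds 10 × 60 × 30 − 9 × 2 = 17982 frames. 300404 ÷ 17982 → 16 full blocks, remainder 12692.
Within the partial block the first minute is 1800 frames and each further minute 1798, so 7 further minute boundaries passed. Total skipped labels = 18 × 16 + 2 × 7 = 302.
Non-drop label index = 300404 + 302 = 300706; at 30 labels/s that is 02:47:03:16, i.e. DF 02:47:03;16.

02:47:03;16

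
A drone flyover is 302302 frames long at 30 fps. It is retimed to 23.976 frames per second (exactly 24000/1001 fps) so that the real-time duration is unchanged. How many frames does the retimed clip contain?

Target frames = source frames × (target rate / source rate) = 302302 × (24000/1001)/(30) = 302302 × 800/1001 = 241600.

241600 frames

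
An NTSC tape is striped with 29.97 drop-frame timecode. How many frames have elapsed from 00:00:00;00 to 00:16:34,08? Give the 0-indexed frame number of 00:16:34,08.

As if non-drop at 30 labels/s: (0 × 3600 + 16 × 60 + 34) × 30 + 8 = 29828.
Minute boundaries passed: 16; those not divisible by 10: 16 − 1 = 15; dropped labels = 2 × 15 = 30.
Actual frame index = 29828 − 30 = 29798.

29798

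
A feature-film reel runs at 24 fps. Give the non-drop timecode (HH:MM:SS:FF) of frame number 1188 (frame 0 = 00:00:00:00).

00:00:49:12

1188 ÷ 24 = 49 full seconds, remainder 12 frames.
49 s = 0 h 0 min 49 s.
Timecode: 00:00:49:12.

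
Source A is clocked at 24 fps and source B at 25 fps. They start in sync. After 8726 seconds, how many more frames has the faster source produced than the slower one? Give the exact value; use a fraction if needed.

8726 frames

A emits 24 × 8726 = 209424 frames; B emits 25 × 8726 = 218150.
Difference = 8726 frames; B is ahead of A.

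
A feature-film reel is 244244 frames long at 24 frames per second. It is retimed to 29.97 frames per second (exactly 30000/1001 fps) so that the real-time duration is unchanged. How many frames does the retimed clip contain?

305000 frames

Target frames = source frames × (target rate / source rate) = 244244 × (30000/1001)/(24) = 244244 × 1250/1001 = 305000.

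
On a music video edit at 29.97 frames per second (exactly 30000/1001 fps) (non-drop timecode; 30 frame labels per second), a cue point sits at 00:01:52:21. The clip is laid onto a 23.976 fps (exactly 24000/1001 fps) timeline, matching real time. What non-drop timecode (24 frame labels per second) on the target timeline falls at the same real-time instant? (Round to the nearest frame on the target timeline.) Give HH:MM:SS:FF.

Source frame index: (0×3600 + 1×60 + 52) × 30 + 21 = 3381.
Real time: 3381 / (30000/1001) = 1128127/10000 s.
Target frame: (1128127/10000) × (24000/1001) = 13524/5 ≈ 2704.800 → 2705.
At 24 labels/s: frame 2705 → 00:01:52:17.

00:01:52:17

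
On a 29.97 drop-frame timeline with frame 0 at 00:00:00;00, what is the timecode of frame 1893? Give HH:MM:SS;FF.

00:01:03;05

Ten DF minutes hold 17982 frames, so frame 1893 lies in block 0 (frames 0–17981) with 1893 frames into that block.
The block's first minute is 1800 frames and the rest 1798 each; 1893 frames reaches minute 1, so 0 × 18 + 1 × 2 = 2 labels have been skipped so far.
Adding those back, label number 1893 + 2 = 1895 at 30 labels/s is 63 s + 5 f = 0 h 1 min 3 s frame 5, i.e. 00:01:03;05.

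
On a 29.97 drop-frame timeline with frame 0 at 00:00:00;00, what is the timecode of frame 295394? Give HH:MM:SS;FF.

02:44:16;10

Each 10-minute DF block holds 10 × 60 × 30 − 9 × 2 = 17982 frames. 295394 ÷ 17982 → 16 full blocks, remainder 7682.
Within the partial block the first minute is 1800 frames and each further minute 1798, so 4 further minute boundaries passed. Total skipped labels = 18 × 16 + 2 × 4 = 296.
Non-drop label index = 295394 + 296 = 295690; at 30 labels/s that is 02:44:16:10, i.e. DF 02:44:16;10.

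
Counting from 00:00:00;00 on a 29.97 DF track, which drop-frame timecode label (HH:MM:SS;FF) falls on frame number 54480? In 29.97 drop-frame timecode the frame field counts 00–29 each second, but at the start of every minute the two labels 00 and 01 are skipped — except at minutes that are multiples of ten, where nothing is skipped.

00:30:17;24

Ten DF minutes hold 17982 frames, so frame 54480 lies in block 3 (frames 53946–71927) with 534 frames into that block.
The block's first minute is 1800 frames and the rest 1798 each; 534 frames reaches minute 0, so 3 × 18 + 0 × 2 = 54 labels have been skipped so far.
Adding those back, label number 54480 + 54 = 54534 at 30 labels/s is 1817 s + 24 f = 0 h 30 min 17 s frame 24, i.e. 00:30:17;24.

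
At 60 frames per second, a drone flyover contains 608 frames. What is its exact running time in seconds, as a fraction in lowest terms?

152/15 seconds

Running time = 608 ÷ (60) = 608 × 1/60 = 152/15 s.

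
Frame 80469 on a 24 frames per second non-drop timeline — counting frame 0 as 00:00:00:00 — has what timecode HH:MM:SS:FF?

80469 ÷ 24 = 3352 full seconds, remainder 21 frames.
3352 s = 0 h 55 min 52 s.
Timecode: 00:55:52:21.

00:55:52:21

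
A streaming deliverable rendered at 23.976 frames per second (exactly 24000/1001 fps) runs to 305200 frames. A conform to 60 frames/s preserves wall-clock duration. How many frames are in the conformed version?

763763 frames

Target frames = source frames × (target rate / source rate) = 305200 × (60)/(24000/1001) = 305200 × 1001/400 = 763763.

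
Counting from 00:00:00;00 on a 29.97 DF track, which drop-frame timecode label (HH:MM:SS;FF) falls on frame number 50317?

00:27:58;27

Each 10-minute DF block holds 10 × 60 × 30 − 9 × 2 = 17982 frames. 50317 ÷ 17982 → 2 full blocks, remainder 14353.
Within the partial block the first minute is 1800 frames and each further minute 1798, so 7 further minute boundaries passed. Total skipped labels = 18 × 2 + 2 × 7 = 50.
Non-drop label index = 50317 + 50 = 50367; at 30 labels/s that is 00:27:58:27, i.e. DF 00:27:58;27.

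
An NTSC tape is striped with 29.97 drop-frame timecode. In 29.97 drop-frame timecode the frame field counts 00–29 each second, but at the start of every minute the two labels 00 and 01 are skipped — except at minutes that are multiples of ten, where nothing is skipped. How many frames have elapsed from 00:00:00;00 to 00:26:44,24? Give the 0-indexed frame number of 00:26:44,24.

48096

As if non-drop at 30 labels/s: (0 × 3600 + 26 × 60 + 44) × 30 + 24 = 48144.
Minute boundaries passed: 26; those not divisible by 10: 26 − 2 = 24; dropped labels = 2 × 24 = 48.
Actual frame index = 48144 − 48 = 48096.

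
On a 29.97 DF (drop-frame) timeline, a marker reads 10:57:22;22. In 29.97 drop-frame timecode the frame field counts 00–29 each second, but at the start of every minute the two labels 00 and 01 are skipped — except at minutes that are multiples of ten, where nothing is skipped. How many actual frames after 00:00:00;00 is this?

Complete 10-minute blocks: 65, each 17982 frames → 1168830.
Remaining 7 whole minutes in the current block: 1800 + 6 × 1798 = 12588 frames.
Within the current minute: 22 × 30 + 22 − 2 = 680 (labels ;00/;01 skipped at this minute). Total = 1168830 + 12588 + 680 = 1182098.

1182098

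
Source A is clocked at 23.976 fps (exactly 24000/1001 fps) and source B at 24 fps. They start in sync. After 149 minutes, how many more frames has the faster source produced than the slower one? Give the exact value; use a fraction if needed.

214560/1001 frames

149 min = 8940 s.
A emits 24000/1001 × 8940 = 214560000/1001 frames; B emits 24 × 8940 = 214560.
Difference = 214560/1001 frames (≈ 214.3457); B is ahead of A.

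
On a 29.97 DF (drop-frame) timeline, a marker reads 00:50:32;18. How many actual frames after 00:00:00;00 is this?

90888

Complete 10-minute blocks: 5, each 17982 frames → 89910.
Remaining 0 whole minutes in the current block: 0 frames.
Within the current minute: 32 × 30 + 18 = 978. Total = 89910 + 0 + 978 = 90888.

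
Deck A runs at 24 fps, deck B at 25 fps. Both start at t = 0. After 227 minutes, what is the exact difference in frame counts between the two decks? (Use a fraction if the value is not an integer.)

227 min = 13620 s.
A emits 24 × 13620 = 326880 frames; B emits 25 × 13620 = 340500.
Difference = 13620 frames; B is ahead of A.

13620 frames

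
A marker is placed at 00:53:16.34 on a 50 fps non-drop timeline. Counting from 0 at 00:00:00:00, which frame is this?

frame 159834

Total seconds to the label: (0 × 3600 + 53 × 60 + 16) = 3196.
Frame index = 3196 × 50 + 34 = 159834.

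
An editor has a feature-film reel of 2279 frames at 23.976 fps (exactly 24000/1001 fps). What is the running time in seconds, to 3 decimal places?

95.053 seconds

Running time = 2279 × 1001/24000 = 2281279/24000 s ≈ 95.053 s.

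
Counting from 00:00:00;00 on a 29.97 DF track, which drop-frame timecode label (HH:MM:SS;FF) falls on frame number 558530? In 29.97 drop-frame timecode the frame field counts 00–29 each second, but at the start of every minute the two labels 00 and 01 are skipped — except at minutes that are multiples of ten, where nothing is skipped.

05:10:36;08

Each 10-minute DF block holds 10 × 60 × 30 − 9 × 2 = 17982 frames. 558530 ÷ 17982 → 31 full blocks, remainder 1088.
Within the partial block the first minute is 1800 frames and each further minute 1798, so 0 further minute boundaries passed. Total skipped labels = 18 × 31 + 2 × 0 = 558.
Non-drop label index = 558530 + 558 = 559088; at 30 labels/s that is 05:10:36:08, i.e. DF 05:10:36;08.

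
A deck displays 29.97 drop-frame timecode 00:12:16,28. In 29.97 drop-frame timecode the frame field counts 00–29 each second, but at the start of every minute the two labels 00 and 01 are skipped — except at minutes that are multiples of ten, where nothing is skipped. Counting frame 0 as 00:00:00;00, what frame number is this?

22086

Complete 10-minute blocks: 1, each 17982 frames → 17982.
Remaining 2 whole minutes in the current block: 1800 + 1 × 1798 = 3598 frames.
Within the current minute: 16 × 30 + 28 − 2 = 506 (labels ;00/;01 skipped at this minute). Total = 17982 + 3598 + 506 = 22086.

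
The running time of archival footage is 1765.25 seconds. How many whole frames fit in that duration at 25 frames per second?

44131 frames

Frames = 1765.25 × 25 = 176525/4 ≈ 44131.2500.
Complete frames: 44131.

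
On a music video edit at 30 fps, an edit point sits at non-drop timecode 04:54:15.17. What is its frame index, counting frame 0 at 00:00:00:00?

Total seconds to the label: (4 × 3600 + 54 × 60 + 15) = 17655.
Frame index = 17655 × 30 + 17 = 529667.

529667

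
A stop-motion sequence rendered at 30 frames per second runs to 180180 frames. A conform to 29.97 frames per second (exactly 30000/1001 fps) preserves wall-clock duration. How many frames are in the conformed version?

180000 frames

Target frames = source frames × (target rate / source rate) = 180180 × (30000/1001)/(30) = 180180 × 1000/1001 = 180000.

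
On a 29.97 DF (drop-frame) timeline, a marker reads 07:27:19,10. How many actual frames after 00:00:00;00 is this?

804374

As if non-drop at 30 labels/s: (7 × 3600 + 27 × 60 + 19) × 30 + 10 = 805180.
Minute boundaries passed: 447; those not divisible by 10: 447 − 44 = 403; dropped labels = 2 × 403 = 806.
Actual frame index = 805180 − 806 = 804374.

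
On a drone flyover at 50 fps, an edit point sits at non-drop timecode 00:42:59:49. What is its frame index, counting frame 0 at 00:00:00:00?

frame 128999

Total seconds to the label: (0 × 3600 + 42 × 60 + 59) = 2579.
Frame index = 2579 × 50 + 49 = 128999.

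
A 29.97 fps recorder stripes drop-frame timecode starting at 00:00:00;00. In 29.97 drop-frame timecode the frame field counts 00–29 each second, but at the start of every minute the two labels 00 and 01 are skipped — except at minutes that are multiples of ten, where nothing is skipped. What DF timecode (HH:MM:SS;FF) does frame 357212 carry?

03:18:39;00

Ten DF minutes hold 17982 frames, so frame 357212 lies in block 19 (frames 341658–359639) with 15554 frames into that block.
The block's first minute is 1800 frames and the rest 1798 each; 15554 frames reaches minute 8, so 19 × 18 + 8 × 2 = 358 labels have been skipped so far.
Adding those back, label number 357212 + 358 = 357570 at 30 labels/s is 11919 s + 0 f = 3 h 18 min 39 s frame 0, i.e. 03:18:39;00.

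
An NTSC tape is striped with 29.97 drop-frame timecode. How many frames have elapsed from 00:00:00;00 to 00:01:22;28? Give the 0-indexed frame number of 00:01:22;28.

Complete 10-minute blocks: 0, each 17982 frames → 0.
Remaining 1 whole minute in the current block: 1800 + 0 × 1798 = 1800 frames.
Within the current minute: 22 × 30 + 28 − 2 = 686 (labels ;00/;01 skipped at this minute). Total = 0 + 1800 + 686 = 2486.

2486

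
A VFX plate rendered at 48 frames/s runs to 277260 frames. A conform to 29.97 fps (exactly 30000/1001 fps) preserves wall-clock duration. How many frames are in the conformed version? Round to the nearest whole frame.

173114 frames

Frames at target rate = 277260 × (30000/1001) / (48) = 173287500/1001 ≈ 173114.386.
Nearest whole frame: 173114.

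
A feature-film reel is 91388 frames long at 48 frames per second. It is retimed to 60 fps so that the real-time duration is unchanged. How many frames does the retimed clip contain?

Target frames = source frames × (target rate / source rate) = 91388 × (60)/(48) = 91388 × 5/4 = 114235.

114235 frames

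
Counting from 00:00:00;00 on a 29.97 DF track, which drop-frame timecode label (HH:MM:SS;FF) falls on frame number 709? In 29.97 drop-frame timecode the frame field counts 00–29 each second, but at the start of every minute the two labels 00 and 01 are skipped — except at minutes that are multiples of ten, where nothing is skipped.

00:00:23;19

Each 10-minute DF block holds 10 × 60 × 30 − 9 × 2 = 17982 frames. 709 ÷ 17982 → 0 full blocks, remainder 709.
Within the partial block the first minute is 1800 frames and each further minute 1798, so 0 further minute boundaries passed. Total skipped labels = 18 × 0 + 2 × 0 = 0.
Non-drop label index = 709 + 0 = 709; at 30 labels/s that is 00:00:23:19, i.e. DF 00:00:23;19.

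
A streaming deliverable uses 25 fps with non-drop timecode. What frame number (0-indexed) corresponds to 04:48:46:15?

Total seconds to the label: (4 × 3600 + 48 × 60 + 46) = 17326.
Frame index = 17326 × 25 + 15 = 433165.

frame 433165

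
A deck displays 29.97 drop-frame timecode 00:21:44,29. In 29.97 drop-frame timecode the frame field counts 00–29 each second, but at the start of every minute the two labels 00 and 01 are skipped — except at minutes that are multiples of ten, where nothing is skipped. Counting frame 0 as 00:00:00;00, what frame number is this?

As if non-drop at 30 labels/s: (0 × 3600 + 21 × 60 + 44) × 30 + 29 = 39149.
Minute boundaries passed: 21; those not divisible by 10: 21 − 2 = 19; dropped labels = 2 × 19 = 38.
Actual frame index = 39149 − 38 = 39111.

39111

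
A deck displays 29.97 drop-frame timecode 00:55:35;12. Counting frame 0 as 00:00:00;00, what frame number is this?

99962

As if non-drop at 30 labels/s: (0 × 3600 + 55 × 60 + 35) × 30 + 12 = 100062.
Minute boundaries passed: 55; those not divisible by 10: 55 − 5 = 50; dropped labels = 2 × 50 = 100.
Actual frame index = 100062 − 100 = 99962.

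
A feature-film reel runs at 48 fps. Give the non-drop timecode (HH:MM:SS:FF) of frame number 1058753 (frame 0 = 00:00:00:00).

06:07:37:17

1058753 ÷ 48 = 22057 full seconds, remainder 17 frames.
22057 s = 6 h 7 min 37 s.
Timecode: 06:07:37:17.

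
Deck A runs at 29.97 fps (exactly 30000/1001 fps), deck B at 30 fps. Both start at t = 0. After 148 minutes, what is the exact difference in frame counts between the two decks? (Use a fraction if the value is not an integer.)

266400/1001 frames

148 min = 8880 s.
A emits 30000/1001 × 8880 = 266400000/1001 frames; B emits 30 × 8880 = 266400.
Difference = 266400/1001 frames (≈ 266.1339); B is ahead of A.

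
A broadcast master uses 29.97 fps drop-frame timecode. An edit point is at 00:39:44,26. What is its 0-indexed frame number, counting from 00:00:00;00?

71474

As if non-drop at 30 labels/s: (0 × 3600 + 39 × 60 + 44) × 30 + 26 = 71546.
Minute boundaries passed: 39; those not divisible by 10: 39 − 3 = 36; dropped labels = 2 × 36 = 72.
Actual frame index = 71546 − 72 = 71474.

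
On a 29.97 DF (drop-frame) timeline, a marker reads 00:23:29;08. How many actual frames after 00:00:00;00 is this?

As if non-drop at 30 labels/s: (0 × 3600 + 23 × 60 + 29) × 30 + 8 = 42278.
Minute boundaries passed: 23; those not divisible by 10: 23 − 2 = 21; dropped labels = 2 × 21 = 42.
Actual frame index = 42278 − 42 = 42236.

42236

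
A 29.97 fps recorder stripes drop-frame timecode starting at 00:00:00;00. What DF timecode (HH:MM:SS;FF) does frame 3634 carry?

Ten DF minutes hold 17982 frames, so frame 3634 lies in block 0 (frames 0–17981) with 3634 frames into that block.
The block's first minute is 1800 frames and the rest 1798 each; 3634 frames reaches minute 2, so 0 × 18 + 2 × 2 = 4 labels have been skipped so far.
Adding those back, label number 3634 + 4 = 3638 at 30 labels/s is 121 s + 8 f = 0 h 2 min 1 s frame 8, i.e. 00:02:01;08.

00:02:01;08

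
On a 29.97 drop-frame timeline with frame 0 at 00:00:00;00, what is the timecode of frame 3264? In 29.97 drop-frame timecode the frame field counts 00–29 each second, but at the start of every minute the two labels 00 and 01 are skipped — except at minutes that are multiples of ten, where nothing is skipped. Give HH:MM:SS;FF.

Each 10-minute DF block holds 10 × 60 × 30 − 9 × 2 = 17982 frames. 3264 ÷ 17982 → 0 full blocks, remainder 3264.
Within the partial block the first minute is 1800 frames and each further minute 1798, so 1 further minute boundary passed. Total skipped labels = 18 × 0 + 2 × 1 = 2.
Non-drop label index = 3264 + 2 = 3266; at 30 labels/s that is 00:01:48:26, i.e. DF 00:01:48;26.

00:01:48;26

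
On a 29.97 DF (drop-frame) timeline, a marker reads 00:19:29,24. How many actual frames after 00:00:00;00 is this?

35058

Complete 10-minute blocks: 1, each 17982 frames → 17982.
Remaining 9 whole minutes in the current block: 1800 + 8 × 1798 = 16184 frames.
Within the current minute: 29 × 30 + 24 − 2 = 892 (labels ;00/;01 skipped at this minute). Total = 17982 + 16184 + 892 = 35058.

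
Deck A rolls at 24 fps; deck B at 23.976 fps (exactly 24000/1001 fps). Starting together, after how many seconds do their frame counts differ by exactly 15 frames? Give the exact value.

625.625 seconds

The gap grows by |24000/1001 − 24| = 24/1001 frames per second.
Time for a 15-frame gap: 15 ÷ (24/1001) = 625.625 s.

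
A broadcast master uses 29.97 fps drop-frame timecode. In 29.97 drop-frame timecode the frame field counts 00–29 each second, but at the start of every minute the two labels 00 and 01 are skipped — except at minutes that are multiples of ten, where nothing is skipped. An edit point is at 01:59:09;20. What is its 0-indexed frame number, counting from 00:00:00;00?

Complete 10-minute blocks: 11, each 17982 frames → 197802.
Remaining 9 whole minutes in the current block: 1800 + 8 × 1798 = 16184 frames.
Within the current minute: 9 × 30 + 20 − 2 = 288 (labels ;00/;01 skipped at this minute). Total = 197802 + 16184 + 288 = 214274.

214274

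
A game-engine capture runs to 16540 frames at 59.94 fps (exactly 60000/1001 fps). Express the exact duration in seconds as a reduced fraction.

Running time = 16540 ÷ (60000/1001) = 16540 × 1001/60000 = 827827/3000 s.

827827/3000 seconds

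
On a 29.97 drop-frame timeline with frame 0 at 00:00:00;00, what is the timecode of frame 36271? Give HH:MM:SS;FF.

Each 10-minute DF block holds 10 × 60 × 30 − 9 × 2 = 17982 frames. 36271 ÷ 17982 → 2 full blocks, remainder 307.
Within the partial block the first minute is 1800 frames and each further minute 1798, so 0 further minute boundaries passed. Total skipped labels = 18 × 2 + 2 × 0 = 36.
Non-drop label index = 36271 + 36 = 36307; at 30 labels/s that is 00:20:10:07, i.e. DF 00:20:10;07.

00:20:10;07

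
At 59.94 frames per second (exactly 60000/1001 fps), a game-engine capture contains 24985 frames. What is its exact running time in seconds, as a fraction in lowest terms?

5001997/12000 seconds

Running time = 24985 ÷ (60000/1001) = 24985 × 1001/60000 = 5001997/12000 s.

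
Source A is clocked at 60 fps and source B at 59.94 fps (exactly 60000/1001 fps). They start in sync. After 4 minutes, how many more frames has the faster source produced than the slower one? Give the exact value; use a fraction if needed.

4 min = 240 s.
A emits 60 × 240 = 14400 frames; B emits 60000/1001 × 240 = 14400000/1001.
Difference = 14400/1001 frames (≈ 14.3856); B is behind A.

14400/1001 frames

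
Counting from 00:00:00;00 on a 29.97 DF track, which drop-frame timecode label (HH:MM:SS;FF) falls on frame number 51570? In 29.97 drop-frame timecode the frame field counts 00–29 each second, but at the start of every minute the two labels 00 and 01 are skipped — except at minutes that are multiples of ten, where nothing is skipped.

00:28:40;22

Ten DF minutes hold 17982 frames, so frame 51570 lies in block 2 (frames 35964–53945) with 15606 frames into that block.
The block's first minute is 1800 frames and the rest 1798 each; 15606 frames reaches minute 8, so 2 × 18 + 8 × 2 = 52 labels have been skipped so far.
Adding those back, label number 51570 + 52 = 51622 at 30 labels/s is 1720 s + 22 f = 0 h 28 min 40 s frame 22, i.e. 00:28:40;22.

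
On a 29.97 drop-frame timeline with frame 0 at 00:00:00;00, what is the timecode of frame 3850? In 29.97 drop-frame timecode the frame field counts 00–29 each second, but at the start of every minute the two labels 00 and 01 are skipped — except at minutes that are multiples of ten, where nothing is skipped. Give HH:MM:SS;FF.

00:02:08;14

Each 10-minute DF block holds 10 × 60 × 30 − 9 × 2 = 17982 frames. 3850 ÷ 17982 → 0 full blocks, remainder 3850.
Within the partial block the first minute is 1800 frames and each further minute 1798, so 2 further minute boundaries passed. Total skipped labels = 18 × 0 + 2 × 2 = 4.
Non-drop label index = 3850 + 4 = 3854; at 30 labels/s that is 00:02:08:14, i.e. DF 00:02:08;14.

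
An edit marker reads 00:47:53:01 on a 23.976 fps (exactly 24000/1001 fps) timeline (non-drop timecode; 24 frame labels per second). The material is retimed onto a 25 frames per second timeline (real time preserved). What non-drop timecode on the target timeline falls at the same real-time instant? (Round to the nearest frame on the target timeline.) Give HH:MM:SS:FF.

00:47:55:23

Source frame index: (0×3600 + 47×60 + 53) × 24 + 1 = 68953.
Real time: 68953 / (24000/1001) = 69021953/24000 s.
Target frame: (69021953/24000) × (25) = 69021953/960 ≈ 71897.868 → 71898.
At 25 labels/s: frame 71898 → 00:47:55:23.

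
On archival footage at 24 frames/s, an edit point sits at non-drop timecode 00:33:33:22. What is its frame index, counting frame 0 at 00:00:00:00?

48334

Total seconds to the label: (0 × 3600 + 33 × 60 + 33) = 2013.
Frame index = 2013 × 24 + 22 = 48334.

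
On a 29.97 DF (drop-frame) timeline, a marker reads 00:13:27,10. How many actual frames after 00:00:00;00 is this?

24196

Complete 10-minute blocks: 1, each 17982 frames → 17982.
Remaining 3 whole minutes in the current block: 1800 + 2 × 1798 = 5396 frames.
Within the current minute: 27 × 30 + 10 − 2 = 818 (labels ;00/;01 skipped at this minute). Total = 17982 + 5396 + 818 = 24196.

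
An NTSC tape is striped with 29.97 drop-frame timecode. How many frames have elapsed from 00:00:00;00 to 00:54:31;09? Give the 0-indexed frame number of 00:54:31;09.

As if non-drop at 30 labels/s: (0 × 3600 + 54 × 60 + 31) × 30 + 9 = 98139.
Minute boundaries passed: 54; those not divisible by 10: 54 − 5 = 49; dropped labels = 2 × 49 = 98.
Actual frame index = 98139 − 98 = 98041.

98041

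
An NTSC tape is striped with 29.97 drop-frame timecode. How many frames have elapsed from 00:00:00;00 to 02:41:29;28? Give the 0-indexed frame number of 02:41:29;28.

Complete 10-minute blocks: 16, each 17982 frames → 287712.
Remaining 1 whole minute in the current block: 1800 + 0 × 1798 = 1800 frames.
Within the current minute: 29 × 30 + 28 − 2 = 896 (labels ;00/;01 skipped at this minute). Total = 287712 + 1800 + 896 = 290408.

290408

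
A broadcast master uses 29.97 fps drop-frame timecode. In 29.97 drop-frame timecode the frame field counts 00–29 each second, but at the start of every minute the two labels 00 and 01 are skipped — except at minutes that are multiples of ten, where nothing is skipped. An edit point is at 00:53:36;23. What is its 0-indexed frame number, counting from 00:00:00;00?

96407

Complete 10-minute blocks: 5, each 17982 frames → 89910.
Remaining 3 whole minutes in the current block: 1800 + 2 × 1798 = 5396 frames.
Within the current minute: 36 × 30 + 23 − 2 = 1101 (labels ;00/;01 skipped at this minute). Total = 89910 + 5396 + 1101 = 96407.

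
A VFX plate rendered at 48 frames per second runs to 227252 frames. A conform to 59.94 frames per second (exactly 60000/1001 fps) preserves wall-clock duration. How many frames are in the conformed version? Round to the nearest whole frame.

Frames at target rate = 227252 × (60000/1001) / (48) = 284065000/1001 ≈ 283781.219.
Nearest whole frame: 283781.

283781 frames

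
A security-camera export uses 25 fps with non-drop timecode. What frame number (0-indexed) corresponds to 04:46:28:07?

429707

Total seconds to the label: (4 × 3600 + 46 × 60 + 28) = 17188.
Frame index = 17188 × 25 + 7 = 429707.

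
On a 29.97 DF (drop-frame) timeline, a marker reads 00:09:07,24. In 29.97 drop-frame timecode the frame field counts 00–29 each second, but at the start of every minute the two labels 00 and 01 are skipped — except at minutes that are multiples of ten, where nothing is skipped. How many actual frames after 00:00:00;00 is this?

As if non-drop at 30 labels/s: (0 × 3600 + 9 × 60 + 7) × 30 + 24 = 16434.
Minute boundaries passed: 9; those not divisible by 10: 9 − 0 = 9; dropped labels = 2 × 9 = 18.
Actual frame index = 16434 − 18 = 16416.

16416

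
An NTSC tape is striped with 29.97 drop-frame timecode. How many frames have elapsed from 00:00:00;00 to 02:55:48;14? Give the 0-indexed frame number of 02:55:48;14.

As if non-drop at 30 labels/s: (2 × 3600 + 55 × 60 + 48) × 30 + 14 = 316454.
Minute boundaries passed: 175; those not divisible by 10: 175 − 17 = 158; dropped labels = 2 × 158 = 316.
Actual frame index = 316454 − 316 = 316138.

316138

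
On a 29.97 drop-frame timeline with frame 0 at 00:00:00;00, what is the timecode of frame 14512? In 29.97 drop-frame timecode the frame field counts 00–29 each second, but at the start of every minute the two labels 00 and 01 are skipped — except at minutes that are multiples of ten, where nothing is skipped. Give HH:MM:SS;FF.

00:08:04;08

Ten DF minutes hold 17982 frames, so frame 14512 lies in block 0 (frames 0–17981) with 14512 frames into that block.
The block's first minute is 1800 frames and the rest 1798 each; 14512 frames reaches minute 8, so 0 × 18 + 8 × 2 = 16 labels have been skipped so far.
Adding those back, label number 14512 + 16 = 14528 at 30 labels/s is 484 s + 8 f = 0 h 8 min 4 s frame 8, i.e. 00:08:04;08.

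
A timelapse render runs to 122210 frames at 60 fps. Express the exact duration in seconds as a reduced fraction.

Running time = 122210 ÷ (60) = 122210 × 1/60 = 12221/6 s.

12221/6 seconds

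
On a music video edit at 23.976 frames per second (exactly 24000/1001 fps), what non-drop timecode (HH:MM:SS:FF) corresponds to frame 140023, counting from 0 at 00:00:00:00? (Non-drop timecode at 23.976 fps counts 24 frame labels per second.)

01:37:14:07

140023 ÷ 24 = 5834 full seconds, remainder 7 frames.
5834 s = 1 h 37 min 14 s.
Timecode: 01:37:14:07.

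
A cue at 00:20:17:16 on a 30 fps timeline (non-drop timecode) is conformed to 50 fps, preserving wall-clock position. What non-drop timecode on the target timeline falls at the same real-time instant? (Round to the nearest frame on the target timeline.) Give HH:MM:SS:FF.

00:20:17:27

Source frame index: (0×3600 + 20×60 + 17) × 30 + 16 = 36526.
Real time: 36526 / (30) = 18263/15 s.
Target frame: (18263/15) × (50) = 182630/3 ≈ 60876.667 → 60877.
At 50 labels/s: frame 60877 → 00:20:17:27.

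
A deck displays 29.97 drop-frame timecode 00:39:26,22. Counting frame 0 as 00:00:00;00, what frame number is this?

Complete 10-minute blocks: 3, each 17982 frames → 53946.
Remaining 9 whole minutes in the current block: 1800 + 8 × 1798 = 16184 frames.
Within the current minute: 26 × 30 + 22 − 2 = 800 (labels ;00/;01 skipped at this minute). Total = 53946 + 16184 + 800 = 70930.

70930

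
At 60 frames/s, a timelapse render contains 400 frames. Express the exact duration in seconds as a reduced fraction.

20/3 seconds

Running time = 400 ÷ (60) = 400 × 1/60 = 20/3 s.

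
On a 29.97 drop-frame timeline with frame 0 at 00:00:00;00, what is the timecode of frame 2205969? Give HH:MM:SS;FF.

Ten DF minutes hold 17982 frames, so frame 2205969 lies in block 122 (frames 2193804–2211785) with 12165 frames into that block.
The block's first minute is 1800 frames and the rest 1798 each; 12165 frames reaches minute 6, so 122 × 18 + 6 × 2 = 2208 labels have been skipped so far.
Adding those back, label number 2205969 + 2208 = 2208177 at 30 labels/s is 73605 s + 27 f = 20 h 26 min 45 s frame 27, i.e. 20:26:45;27.

20:26:45;27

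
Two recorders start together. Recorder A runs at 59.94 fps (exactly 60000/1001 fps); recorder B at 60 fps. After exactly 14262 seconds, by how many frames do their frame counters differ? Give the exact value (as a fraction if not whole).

855720/1001 frames

A emits 60000/1001 × 14262 = 855720000/1001 frames; B emits 60 × 14262 = 855720.
Difference = 855720/1001 frames (≈ 854.8651); B is ahead of A.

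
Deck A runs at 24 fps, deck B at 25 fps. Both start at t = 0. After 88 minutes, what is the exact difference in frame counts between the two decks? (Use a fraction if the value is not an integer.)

88 min = 5280 s.
A emits 24 × 5280 = 126720 frames; B emits 25 × 5280 = 132000.
Difference = 5280 frames; B is ahead of A.

5280 frames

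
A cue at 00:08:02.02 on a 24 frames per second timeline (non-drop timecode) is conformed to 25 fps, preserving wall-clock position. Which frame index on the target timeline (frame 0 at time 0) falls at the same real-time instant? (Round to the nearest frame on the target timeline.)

frame 12052

Source frame index: (0×3600 + 8×60 + 2) × 24 + 2 = 11570.
Real time: 11570 / (24) = 5785/12 s.
Target frame: (5785/12) × (25) = 144625/12 ≈ 12052.083 → 12052.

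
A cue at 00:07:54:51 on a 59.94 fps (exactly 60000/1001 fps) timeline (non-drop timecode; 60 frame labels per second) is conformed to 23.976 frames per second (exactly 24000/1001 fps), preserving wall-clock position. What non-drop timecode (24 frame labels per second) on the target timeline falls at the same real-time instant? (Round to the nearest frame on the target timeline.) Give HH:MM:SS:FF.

00:07:54:20

Source frame index: (0×3600 + 7×60 + 54) × 60 + 51 = 28491.
Real time: 28491 / (60000/1001) = 9506497/20000 s.
Target frame: (9506497/20000) × (24000/1001) = 56982/5 ≈ 11396.400 → 11396.
At 24 labels/s: frame 11396 → 00:07:54:20.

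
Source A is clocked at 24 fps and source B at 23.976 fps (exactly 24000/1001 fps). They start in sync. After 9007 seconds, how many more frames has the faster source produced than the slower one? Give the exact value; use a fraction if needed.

216168/1001 frames

A emits 24 × 9007 = 216168 frames; B emits 24000/1001 × 9007 = 216168000/1001.
Difference = 216168/1001 frames (≈ 215.9520); B is behind A.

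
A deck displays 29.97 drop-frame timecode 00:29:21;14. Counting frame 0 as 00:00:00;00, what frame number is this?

52790

As if non-drop at 30 labels/s: (0 × 3600 + 29 × 60 + 21) × 30 + 14 = 52844.
Minute boundaries passed: 29; those not divisible by 10: 29 − 2 = 27; dropped labels = 2 × 27 = 54.
Actual frame index = 52844 − 54 = 52790.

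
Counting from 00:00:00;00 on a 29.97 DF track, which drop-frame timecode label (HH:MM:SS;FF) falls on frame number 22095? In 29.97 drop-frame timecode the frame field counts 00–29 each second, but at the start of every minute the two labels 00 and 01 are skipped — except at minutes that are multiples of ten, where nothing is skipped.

00:12:17;07

Ten DF minutes hold 17982 frames, so frame 22095 lies in block 1 (frames 17982–35963) with 4113 frames into that block.
The block's first minute is 1800 frames and the rest 1798 each; 4113 frames reaches minute 2, so 1 × 18 + 2 × 2 = 22 labels have been skipped so far.
Adding those back, label number 22095 + 22 = 22117 at 30 labels/s is 737 s + 7 f = 0 h 12 min 17 s frame 7, i.e. 00:12:17;07.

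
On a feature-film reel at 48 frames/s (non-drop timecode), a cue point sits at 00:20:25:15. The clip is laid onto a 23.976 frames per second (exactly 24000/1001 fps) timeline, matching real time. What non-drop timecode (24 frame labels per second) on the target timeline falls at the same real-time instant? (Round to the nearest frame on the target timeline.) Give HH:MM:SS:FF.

Source frame index: (0×3600 + 20×60 + 25) × 48 + 15 = 58815.
Real time: 58815 / (48) = 19605/16 s.
Target frame: (19605/16) × (24000/1001) = 29407500/1001 ≈ 29378.122 → 29378.
At 24 labels/s: frame 29378 → 00:20:24:02.

00:20:24:02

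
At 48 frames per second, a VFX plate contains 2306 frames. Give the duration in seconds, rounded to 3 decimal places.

48.042 seconds

Running time = 2306 × 1/48 = 1153/24 s ≈ 48.042 s.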